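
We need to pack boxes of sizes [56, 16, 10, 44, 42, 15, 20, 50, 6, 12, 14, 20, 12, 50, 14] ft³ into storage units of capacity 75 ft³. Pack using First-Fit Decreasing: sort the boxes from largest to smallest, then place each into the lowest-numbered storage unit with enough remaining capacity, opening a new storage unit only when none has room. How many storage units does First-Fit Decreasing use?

Sorted descending: 56, 50, 50, 44, 42, 20, 20, 16, 15, 14, 14, 12, 12, 10, 6.
Put 56 ft³ in storage unit 1; 19 ft³ remain.
Put 50 ft³ in storage unit 2; 25 ft³ remain.
Put 50 ft³ in storage unit 3; 25 ft³ remain.
Put 44 ft³ in storage unit 4; 31 ft³ remain.
Put 42 ft³ in storage unit 5; 33 ft³ remain.
Put 20 ft³ in storage unit 2; 5 ft³ remain.
Put 20 ft³ in storage unit 3; 5 ft³ remain.
Put 16 ft³ in storage unit 1; 3 ft³ remain.
Put 15 ft³ in storage unit 4; 16 ft³ remain.
Put 14 ft³ in storage unit 4; 2 ft³ remain.
Put 14 ft³ in storage unit 5; 19 ft³ remain.
Put 12 ft³ in storage unit 5; 7 ft³ remain.
Put 12 ft³ in storage unit 6; 63 ft³ remain.
Put 10 ft³ in storage unit 6; 53 ft³ remain.
Put 6 ft³ in storage unit 5; 1 ft³ remain.

6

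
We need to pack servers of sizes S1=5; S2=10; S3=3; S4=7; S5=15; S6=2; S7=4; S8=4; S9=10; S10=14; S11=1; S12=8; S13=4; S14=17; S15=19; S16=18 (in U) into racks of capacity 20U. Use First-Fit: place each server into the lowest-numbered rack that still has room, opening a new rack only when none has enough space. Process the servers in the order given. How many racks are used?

Put S1 (5U) in rack 1; 15U remain.
Put S2 (10U) in rack 1; 5U remain.
Put S3 (3U) in rack 1; 2U remain.
Put S4 (7U) in rack 2; 13U remain.
Put S5 (15U) in rack 3; 5U remain.
Put S6 (2U) in rack 1; 0U remain.
Put S7 (4U) in rack 2; 9U remain.
Put S8 (4U) in rack 2; 5U remain.
Put S9 (10U) in rack 4; 10U remain.
Put S10 (14U) in rack 5; 6U remain.
Put S11 (1U) in rack 2; 4U remain.
Put S12 (8U) in rack 4; 2U remain.
Put S13 (4U) in rack 2; 0U remain.
Put S14 (17U) in rack 6; 3U remain.
Put S15 (19U) in rack 7; 1U remain.
Put S16 (18U) in rack 8; 2U remain.

8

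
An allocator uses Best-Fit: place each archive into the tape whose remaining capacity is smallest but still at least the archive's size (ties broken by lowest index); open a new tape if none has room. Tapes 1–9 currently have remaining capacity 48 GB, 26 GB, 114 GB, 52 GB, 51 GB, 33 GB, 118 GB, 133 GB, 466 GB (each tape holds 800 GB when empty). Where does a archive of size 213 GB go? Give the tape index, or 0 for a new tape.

9

Tapes with room: tape 9 (466 GB).
Tightest fit is tape 9 with 466 GB free.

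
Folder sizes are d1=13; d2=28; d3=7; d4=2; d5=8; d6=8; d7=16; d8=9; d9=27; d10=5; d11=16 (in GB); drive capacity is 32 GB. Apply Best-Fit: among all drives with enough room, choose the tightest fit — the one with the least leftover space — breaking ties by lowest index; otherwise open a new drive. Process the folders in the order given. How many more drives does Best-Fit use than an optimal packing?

0

Best-Fit: [13,7,8] [28,2] [8,16] [9,16] [27,5] → 5 drives.
Total size 139 GB; any packing needs at least ⌈139/32⌉ = 5 drives.
So 5 is already optimal.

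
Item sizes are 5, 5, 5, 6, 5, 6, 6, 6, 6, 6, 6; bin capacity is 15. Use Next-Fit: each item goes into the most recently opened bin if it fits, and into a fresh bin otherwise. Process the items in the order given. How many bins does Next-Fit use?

5

5 → bin 1 (remaining 10)
5 → bin 1 (remaining 5)
5 → bin 1 (remaining 0)
6 → bin 2 (remaining 9)
5 → bin 2 (remaining 4)
6 → bin 3 (remaining 9)
6 → bin 3 (remaining 3)
6 → bin 4 (remaining 9)
6 → bin 4 (remaining 3)
6 → bin 5 (remaining 9)
6 → bin 5 (remaining 3)
Final bins: [5,5,5] [6,5] [6,6] [6,6] [6,6].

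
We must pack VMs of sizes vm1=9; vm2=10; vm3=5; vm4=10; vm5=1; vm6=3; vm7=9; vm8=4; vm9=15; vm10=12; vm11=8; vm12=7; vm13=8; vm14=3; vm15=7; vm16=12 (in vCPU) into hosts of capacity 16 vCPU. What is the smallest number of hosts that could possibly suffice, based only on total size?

8

Total size = 9 + 10 + 5 + 10 + 1 + 3 + 9 + 4 + 15 + 12 + 8 + 7 + 8 + 3 + 7 + 12 = 123 vCPU.
⌈123 / 16⌉ = 8.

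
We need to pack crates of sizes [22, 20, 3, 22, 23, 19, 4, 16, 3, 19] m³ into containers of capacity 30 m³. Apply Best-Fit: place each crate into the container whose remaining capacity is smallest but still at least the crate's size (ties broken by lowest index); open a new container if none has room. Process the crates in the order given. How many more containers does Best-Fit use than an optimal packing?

0

Best-Fit: [22,3,4] [20] [22] [23,3] [19] [16] [19] → 7 containers.
7 crates exceed 15 m³ (half the capacity), and no two of those can share a container, so at least 7 containers are needed.
So 7 is already optimal.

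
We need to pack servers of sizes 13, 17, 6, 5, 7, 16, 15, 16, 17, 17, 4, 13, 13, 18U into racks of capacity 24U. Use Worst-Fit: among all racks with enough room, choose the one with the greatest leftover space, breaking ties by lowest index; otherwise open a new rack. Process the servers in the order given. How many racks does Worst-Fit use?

rack 1: place 13U, 11U left
rack 2: place 17U, 7U left
rack 1: place 6U, 5U left
rack 2: place 5U, 2U left
rack 3: place 7U, 17U left
rack 3: place 16U, 1U left
rack 4: place 15U, 9U left
rack 5: place 16U, 8U left
rack 6: place 17U, 7U left
rack 7: place 17U, 7U left
rack 4: place 4U, 5U left
rack 8: place 13U, 11U left
rack 9: place 13U, 11U left
rack 10: place 18U, 6U left

10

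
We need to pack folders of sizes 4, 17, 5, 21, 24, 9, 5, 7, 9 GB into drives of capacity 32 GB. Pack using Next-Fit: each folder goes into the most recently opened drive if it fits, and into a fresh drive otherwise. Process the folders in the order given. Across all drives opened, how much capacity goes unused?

Put 4 GB in drive 1; 28 GB remain.
Put 17 GB in drive 1; 11 GB remain.
Put 5 GB in drive 1; 6 GB remain.
Put 21 GB in drive 2; 11 GB remain.
Put 24 GB in drive 3; 8 GB remain.
Put 9 GB in drive 4; 23 GB remain.
Put 5 GB in drive 4; 18 GB remain.
Put 7 GB in drive 4; 11 GB remain.
Put 9 GB in drive 4; 2 GB remain.
4 drives × 32 GB = 128 GB; used 101 GB; unused 27 GB.

27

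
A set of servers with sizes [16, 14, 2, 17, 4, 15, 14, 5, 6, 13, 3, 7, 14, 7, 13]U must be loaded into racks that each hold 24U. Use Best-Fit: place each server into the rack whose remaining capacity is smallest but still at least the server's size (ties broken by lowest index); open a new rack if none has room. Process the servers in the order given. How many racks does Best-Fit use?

rack 1: place 16U, 8U left
rack 2: place 14U, 10U left
rack 1: place 2U, 6U left
rack 3: place 17U, 7U left
rack 1: place 4U, 2U left
rack 4: place 15U, 9U left
rack 5: place 14U, 10U left
rack 3: place 5U, 2U left
rack 4: place 6U, 3U left
rack 6: place 13U, 11U left
rack 4: place 3U, 0U left
rack 2: place 7U, 3U left
rack 7: place 14U, 10U left
rack 5: place 7U, 3U left
rack 8: place 13U, 11U left
Final racks: [16,2,4] [14,7] [17,5] [15,6,3] [14,7] [13] [14] [13].

8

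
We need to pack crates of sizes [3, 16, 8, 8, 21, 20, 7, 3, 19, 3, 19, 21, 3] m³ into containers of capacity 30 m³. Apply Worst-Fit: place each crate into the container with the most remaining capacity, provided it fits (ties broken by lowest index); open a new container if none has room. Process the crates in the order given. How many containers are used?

6 containers

3 m³ → container 1 (remaining 27 m³)
16 m³ → container 1 (remaining 11 m³)
8 m³ → container 1 (remaining 3 m³)
8 m³ → container 2 (remaining 22 m³)
21 m³ → container 2 (remaining 1 m³)
20 m³ → container 3 (remaining 10 m³)
7 m³ → container 3 (remaining 3 m³)
3 m³ → container 1 (remaining 0 m³)
19 m³ → container 4 (remaining 11 m³)
3 m³ → container 4 (remaining 8 m³)
19 m³ → container 5 (remaining 11 m³)
21 m³ → container 6 (remaining 9 m³)
3 m³ → container 5 (remaining 8 m³)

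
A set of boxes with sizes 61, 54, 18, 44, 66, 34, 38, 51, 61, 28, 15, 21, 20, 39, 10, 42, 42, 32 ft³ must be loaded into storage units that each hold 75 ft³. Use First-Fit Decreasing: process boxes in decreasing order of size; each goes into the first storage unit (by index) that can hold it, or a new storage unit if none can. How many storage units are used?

Sorted descending: 66, 61, 61, 54, 51, 44, 42, 42, 39, 38, 34, 32, 28, 21, 20, 18, 15, 10.
66 ft³ → storage unit 1 (remaining 9 ft³)
61 ft³ → storage unit 2 (remaining 14 ft³)
61 ft³ → storage unit 3 (remaining 14 ft³)
54 ft³ → storage unit 4 (remaining 21 ft³)
51 ft³ → storage unit 5 (remaining 24 ft³)
44 ft³ → storage unit 6 (remaining 31 ft³)
42 ft³ → storage unit 7 (remaining 33 ft³)
42 ft³ → storage unit 8 (remaining 33 ft³)
39 ft³ → storage unit 9 (remaining 36 ft³)
38 ft³ → storage unit 10 (remaining 37 ft³)
34 ft³ → storage unit 9 (remaining 2 ft³)
32 ft³ → storage unit 7 (remaining 1 ft³)
28 ft³ → storage unit 6 (remaining 3 ft³)
21 ft³ → storage unit 4 (remaining 0 ft³)
20 ft³ → storage unit 5 (remaining 4 ft³)
18 ft³ → storage unit 8 (remaining 15 ft³)
15 ft³ → storage unit 8 (remaining 0 ft³)
10 ft³ → storage unit 2 (remaining 4 ft³)
Final storage units: [66] [61,10] [61] [54,21] [51,20] [44,28] [42,32] [42,18,15] [39,34] [38].

10 storage units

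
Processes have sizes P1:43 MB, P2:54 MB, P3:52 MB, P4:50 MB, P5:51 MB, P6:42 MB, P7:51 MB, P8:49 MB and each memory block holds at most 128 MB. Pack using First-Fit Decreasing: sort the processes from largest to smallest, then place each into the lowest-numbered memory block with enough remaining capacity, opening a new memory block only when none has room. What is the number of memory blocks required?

4 memory blocks

Sorted descending: 54, 52, 51, 51, 50, 49, 43, 42.
54 MB → memory block 1 (remaining 74 MB)
52 MB → memory block 1 (remaining 22 MB)
51 MB → memory block 2 (remaining 77 MB)
51 MB → memory block 2 (remaining 26 MB)
50 MB → memory block 3 (remaining 78 MB)
49 MB → memory block 3 (remaining 29 MB)
43 MB → memory block 4 (remaining 85 MB)
42 MB → memory block 4 (remaining 43 MB)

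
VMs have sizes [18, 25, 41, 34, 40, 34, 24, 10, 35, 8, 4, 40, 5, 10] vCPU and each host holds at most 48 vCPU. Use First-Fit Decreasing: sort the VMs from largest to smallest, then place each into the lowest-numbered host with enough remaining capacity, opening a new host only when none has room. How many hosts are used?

8

Sorted descending: 41, 40, 40, 35, 34, 34, 25, 24, 18, 10, 10, 8, 5, 4.
41 vCPU → host 1 (remaining 7 vCPU)
40 vCPU → host 2 (remaining 8 vCPU)
40 vCPU → host 3 (remaining 8 vCPU)
35 vCPU → host 4 (remaining 13 vCPU)
34 vCPU → host 5 (remaining 14 vCPU)
34 vCPU → host 6 (remaining 14 vCPU)
25 vCPU → host 7 (remaining 23 vCPU)
24 vCPU → host 8 (remaining 24 vCPU)
18 vCPU → host 7 (remaining 5 vCPU)
10 vCPU → host 4 (remaining 3 vCPU)
10 vCPU → host 5 (remaining 4 vCPU)
8 vCPU → host 2 (remaining 0 vCPU)
5 vCPU → host 1 (remaining 2 vCPU)
4 vCPU → host 3 (remaining 4 vCPU)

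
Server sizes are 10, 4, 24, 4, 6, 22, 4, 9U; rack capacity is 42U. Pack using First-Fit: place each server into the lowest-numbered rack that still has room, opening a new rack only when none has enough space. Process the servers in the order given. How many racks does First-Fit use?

rack 1: place 10U, 32U left
rack 1: place 4U, 28U left
rack 1: place 24U, 4U left
rack 1: place 4U, 0U left
rack 2: place 6U, 36U left
rack 2: place 22U, 14U left
rack 2: place 4U, 10U left
rack 2: place 9U, 1U left

2 racks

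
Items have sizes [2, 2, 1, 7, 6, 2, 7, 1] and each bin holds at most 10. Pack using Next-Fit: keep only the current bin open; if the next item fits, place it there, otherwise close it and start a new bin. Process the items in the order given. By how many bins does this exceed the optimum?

1

Next-Fit: [2,2,1] [7] [6,2] [7,1] → 4 bins.
Total size 28; any packing needs at least ⌈28/10⌉ = 3 bins.
An optimal packing achieves that bound: [7,2,1] [7,2,1] [6,2] → 3 bins.
Excess: 4 − 3 = 1.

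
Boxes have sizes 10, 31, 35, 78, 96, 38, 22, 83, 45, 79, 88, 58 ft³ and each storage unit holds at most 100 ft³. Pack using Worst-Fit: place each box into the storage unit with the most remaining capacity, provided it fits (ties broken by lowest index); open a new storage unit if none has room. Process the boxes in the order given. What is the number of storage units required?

Put 10 ft³ in storage unit 1; 90 ft³ remain.
Put 31 ft³ in storage unit 1; 59 ft³ remain.
Put 35 ft³ in storage unit 1; 24 ft³ remain.
Put 78 ft³ in storage unit 2; 22 ft³ remain.
Put 96 ft³ in storage unit 3; 4 ft³ remain.
Put 38 ft³ in storage unit 4; 62 ft³ remain.
Put 22 ft³ in storage unit 4; 40 ft³ remain.
Put 83 ft³ in storage unit 5; 17 ft³ remain.
Put 45 ft³ in storage unit 6; 55 ft³ remain.
Put 79 ft³ in storage unit 7; 21 ft³ remain.
Put 88 ft³ in storage unit 8; 12 ft³ remain.
Put 58 ft³ in storage unit 9; 42 ft³ remain.

9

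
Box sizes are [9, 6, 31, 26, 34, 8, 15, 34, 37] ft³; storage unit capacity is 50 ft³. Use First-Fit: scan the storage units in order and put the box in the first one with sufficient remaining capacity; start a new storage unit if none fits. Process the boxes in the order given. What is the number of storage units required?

5

storage unit 1: place 9 ft³, 41 ft³ left
storage unit 1: place 6 ft³, 35 ft³ left
storage unit 1: place 31 ft³, 4 ft³ left
storage unit 2: place 26 ft³, 24 ft³ left
storage unit 3: place 34 ft³, 16 ft³ left
storage unit 2: place 8 ft³, 16 ft³ left
storage unit 2: place 15 ft³, 1 ft³ left
storage unit 4: place 34 ft³, 16 ft³ left
storage unit 5: place 37 ft³, 13 ft³ left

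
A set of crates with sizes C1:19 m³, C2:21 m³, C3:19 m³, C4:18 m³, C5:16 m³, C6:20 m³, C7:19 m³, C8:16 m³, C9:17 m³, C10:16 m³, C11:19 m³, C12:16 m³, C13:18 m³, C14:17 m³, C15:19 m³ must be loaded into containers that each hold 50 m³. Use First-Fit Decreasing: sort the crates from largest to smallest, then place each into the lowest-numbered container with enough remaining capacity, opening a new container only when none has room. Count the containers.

7

Sorted descending: 21, 20, 19, 19, 19, 19, 19, 18, 18, 17, 17, 16, 16, 16, 16.
21 m³ → container 1 (remaining 29 m³)
20 m³ → container 1 (remaining 9 m³)
19 m³ → container 2 (remaining 31 m³)
19 m³ → container 2 (remaining 12 m³)
19 m³ → container 3 (remaining 31 m³)
19 m³ → container 3 (remaining 12 m³)
19 m³ → container 4 (remaining 31 m³)
18 m³ → container 4 (remaining 13 m³)
18 m³ → container 5 (remaining 32 m³)
17 m³ → container 5 (remaining 15 m³)
17 m³ → container 6 (remaining 33 m³)
16 m³ → container 6 (remaining 17 m³)
16 m³ → container 6 (remaining 1 m³)
16 m³ → container 7 (remaining 34 m³)
16 m³ → container 7 (remaining 18 m³)
Final containers: [21,20] [19,19] [19,19] [19,18] [18,17] [17,16,16] [16,16].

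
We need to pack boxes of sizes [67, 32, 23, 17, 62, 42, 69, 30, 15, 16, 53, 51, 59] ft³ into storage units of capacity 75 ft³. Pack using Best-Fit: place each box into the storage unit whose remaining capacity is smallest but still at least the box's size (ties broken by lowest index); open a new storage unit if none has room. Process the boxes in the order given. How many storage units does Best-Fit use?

9

67 ft³ → storage unit 1 (remaining 8 ft³)
32 ft³ → storage unit 2 (remaining 43 ft³)
23 ft³ → storage unit 2 (remaining 20 ft³)
17 ft³ → storage unit 2 (remaining 3 ft³)
62 ft³ → storage unit 3 (remaining 13 ft³)
42 ft³ → storage unit 4 (remaining 33 ft³)
69 ft³ → storage unit 5 (remaining 6 ft³)
30 ft³ → storage unit 4 (remaining 3 ft³)
15 ft³ → storage unit 6 (remaining 60 ft³)
16 ft³ → storage unit 6 (remaining 44 ft³)
53 ft³ → storage unit 7 (remaining 22 ft³)
51 ft³ → storage unit 8 (remaining 24 ft³)
59 ft³ → storage unit 9 (remaining 16 ft³)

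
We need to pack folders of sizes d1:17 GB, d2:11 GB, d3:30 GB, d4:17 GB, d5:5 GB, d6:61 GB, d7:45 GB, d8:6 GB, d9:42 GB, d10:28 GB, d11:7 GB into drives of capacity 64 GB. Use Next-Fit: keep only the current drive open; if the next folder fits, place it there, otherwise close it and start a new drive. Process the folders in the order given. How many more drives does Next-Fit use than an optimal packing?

Next-Fit: [17,11,30] [17,5] [61] [45,6] [42] [28,7] → 6 drives.
Total size 269 GB; any packing needs at least ⌈269/64⌉ = 5 drives.
An optimal packing achieves that bound: [61] [45,17] [42,17,5] [30,28,6] [11,7] → 5 drives.
Excess: 6 − 5 = 1.

1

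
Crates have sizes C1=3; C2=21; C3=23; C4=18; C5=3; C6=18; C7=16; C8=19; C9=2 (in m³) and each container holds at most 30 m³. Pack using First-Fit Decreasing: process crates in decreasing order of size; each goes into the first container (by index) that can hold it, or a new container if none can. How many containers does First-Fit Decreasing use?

Sorted descending: 23, 21, 19, 18, 18, 16, 3, 3, 2.
Put 23 m³ in container 1; 7 m³ remain.
Put 21 m³ in container 2; 9 m³ remain.
Put 19 m³ in container 3; 11 m³ remain.
Put 18 m³ in container 4; 12 m³ remain.
Put 18 m³ in container 5; 12 m³ remain.
Put 16 m³ in container 6; 14 m³ remain.
Put 3 m³ in container 1; 4 m³ remain.
Put 3 m³ in container 1; 1 m³ remain.
Put 2 m³ in container 2; 7 m³ remain.
Final containers: [23,3,3] [21,2] [19] [18] [18] [16].

6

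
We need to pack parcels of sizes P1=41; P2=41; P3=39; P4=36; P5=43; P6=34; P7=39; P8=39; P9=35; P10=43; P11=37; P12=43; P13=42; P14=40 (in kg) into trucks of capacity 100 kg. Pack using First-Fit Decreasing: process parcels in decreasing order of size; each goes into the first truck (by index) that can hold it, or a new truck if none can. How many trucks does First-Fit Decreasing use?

Sorted descending: 43, 43, 43, 42, 41, 41, 40, 39, 39, 39, 37, 36, 35, 34.
43 kg → truck 1 (remaining 57 kg)
43 kg → truck 1 (remaining 14 kg)
43 kg → truck 2 (remaining 57 kg)
42 kg → truck 2 (remaining 15 kg)
41 kg → truck 3 (remaining 59 kg)
41 kg → truck 3 (remaining 18 kg)
40 kg → truck 4 (remaining 60 kg)
39 kg → truck 4 (remaining 21 kg)
39 kg → truck 5 (remaining 61 kg)
39 kg → truck 5 (remaining 22 kg)
37 kg → truck 6 (remaining 63 kg)
36 kg → truck 6 (remaining 27 kg)
35 kg → truck 7 (remaining 65 kg)
34 kg → truck 7 (remaining 31 kg)

7 trucks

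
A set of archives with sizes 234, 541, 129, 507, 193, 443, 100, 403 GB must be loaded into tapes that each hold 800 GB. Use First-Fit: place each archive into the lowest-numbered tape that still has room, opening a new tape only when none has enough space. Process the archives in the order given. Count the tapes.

234 GB → tape 1 (remaining 566 GB)
541 GB → tape 1 (remaining 25 GB)
129 GB → tape 2 (remaining 671 GB)
507 GB → tape 2 (remaining 164 GB)
193 GB → tape 3 (remaining 607 GB)
443 GB → tape 3 (remaining 164 GB)
100 GB → tape 2 (remaining 64 GB)
403 GB → tape 4 (remaining 397 GB)
Final tapes: [234,541] [129,507,100] [193,443] [403].

4 tapes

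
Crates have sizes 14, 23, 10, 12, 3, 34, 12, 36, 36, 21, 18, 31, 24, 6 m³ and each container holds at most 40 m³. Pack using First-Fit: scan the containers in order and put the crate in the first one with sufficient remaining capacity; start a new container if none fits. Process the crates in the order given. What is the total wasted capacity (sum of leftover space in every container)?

Put 14 m³ in container 1; 26 m³ remain.
Put 23 m³ in container 1; 3 m³ remain.
Put 10 m³ in container 2; 30 m³ remain.
Put 12 m³ in container 2; 18 m³ remain.
Put 3 m³ in container 1; 0 m³ remain.
Put 34 m³ in container 3; 6 m³ remain.
Put 12 m³ in container 2; 6 m³ remain.
Put 36 m³ in container 4; 4 m³ remain.
Put 36 m³ in container 5; 4 m³ remain.
Put 21 m³ in container 6; 19 m³ remain.
Put 18 m³ in container 6; 1 m³ remain.
Put 31 m³ in container 7; 9 m³ remain.
Put 24 m³ in container 8; 16 m³ remain.
Put 6 m³ in container 2; 0 m³ remain.
8 containers × 40 m³ = 320 m³; used 280 m³; unused 40 m³.

40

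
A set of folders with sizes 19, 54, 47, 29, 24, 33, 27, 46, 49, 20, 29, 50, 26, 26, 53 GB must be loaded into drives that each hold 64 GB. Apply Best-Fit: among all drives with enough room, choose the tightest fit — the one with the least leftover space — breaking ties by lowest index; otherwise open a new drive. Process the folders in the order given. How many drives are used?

drive 1: place 19 GB, 45 GB left
drive 2: place 54 GB, 10 GB left
drive 3: place 47 GB, 17 GB left
drive 1: place 29 GB, 16 GB left
drive 4: place 24 GB, 40 GB left
drive 4: place 33 GB, 7 GB left
drive 5: place 27 GB, 37 GB left
drive 6: place 46 GB, 18 GB left
drive 7: place 49 GB, 15 GB left
drive 5: place 20 GB, 17 GB left
drive 8: place 29 GB, 35 GB left
drive 9: place 50 GB, 14 GB left
drive 8: place 26 GB, 9 GB left
drive 10: place 26 GB, 38 GB left
drive 11: place 53 GB, 11 GB left

11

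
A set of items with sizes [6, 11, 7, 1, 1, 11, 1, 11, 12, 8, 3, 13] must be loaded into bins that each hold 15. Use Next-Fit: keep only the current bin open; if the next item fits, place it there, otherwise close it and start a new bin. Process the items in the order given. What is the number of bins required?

Put 6 in bin 1; 9 remain.
Put 11 in bin 2; 4 remain.
Put 7 in bin 3; 8 remain.
Put 1 in bin 3; 7 remain.
Put 1 in bin 3; 6 remain.
Put 11 in bin 4; 4 remain.
Put 1 in bin 4; 3 remain.
Put 11 in bin 5; 4 remain.
Put 12 in bin 6; 3 remain.
Put 8 in bin 7; 7 remain.
Put 3 in bin 7; 4 remain.
Put 13 in bin 8; 2 remain.

8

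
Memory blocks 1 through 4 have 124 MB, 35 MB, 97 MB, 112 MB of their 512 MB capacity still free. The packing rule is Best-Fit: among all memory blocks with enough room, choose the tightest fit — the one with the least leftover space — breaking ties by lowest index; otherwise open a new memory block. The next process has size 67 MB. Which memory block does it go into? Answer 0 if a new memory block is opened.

Memory blocks with room: memory block 1 (124 MB), memory block 3 (97 MB), memory block 4 (112 MB).
Tightest fit is memory block 3 with 97 MB free.

3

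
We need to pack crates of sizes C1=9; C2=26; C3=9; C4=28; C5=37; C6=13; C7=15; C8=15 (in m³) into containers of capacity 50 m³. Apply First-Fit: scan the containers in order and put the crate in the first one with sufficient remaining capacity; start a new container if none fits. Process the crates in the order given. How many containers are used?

container 1: place C1 (9 m³), 41 m³ left
container 1: place C2 (26 m³), 15 m³ left
container 1: place C3 (9 m³), 6 m³ left
container 2: place C4 (28 m³), 22 m³ left
container 3: place C5 (37 m³), 13 m³ left
container 2: place C6 (13 m³), 9 m³ left
container 4: place C7 (15 m³), 35 m³ left
container 4: place C8 (15 m³), 20 m³ left
Final containers: [9,26,9] [28,13] [37] [15,15].

4 containers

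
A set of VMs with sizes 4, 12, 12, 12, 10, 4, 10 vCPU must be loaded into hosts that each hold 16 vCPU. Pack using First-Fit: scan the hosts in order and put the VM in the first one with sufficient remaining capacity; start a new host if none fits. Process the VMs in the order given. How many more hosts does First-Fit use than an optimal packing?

0

First-Fit: [4,12] [12,4] [12] [10] [10] → 5 hosts.
5 VMs exceed 8 vCPU (half the capacity), and no two of those can share a host, so at least 5 hosts are needed.
So 5 is already optimal.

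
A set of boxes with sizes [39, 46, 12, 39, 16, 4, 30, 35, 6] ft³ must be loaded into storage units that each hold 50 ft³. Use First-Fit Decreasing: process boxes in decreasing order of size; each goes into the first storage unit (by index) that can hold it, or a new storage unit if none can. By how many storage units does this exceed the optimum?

First-Fit Decreasing: [46,4] [39,6] [39] [35,12] [30,16] → 5 storage units.
Total size 227 ft³; any packing needs at least ⌈227/50⌉ = 5 storage units.
So 5 is already optimal.

0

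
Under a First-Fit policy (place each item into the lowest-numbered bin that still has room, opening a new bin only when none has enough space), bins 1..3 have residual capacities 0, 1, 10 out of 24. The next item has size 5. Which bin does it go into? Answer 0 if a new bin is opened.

Bins with room: bin 3 (10).
The first with room is bin 3.

3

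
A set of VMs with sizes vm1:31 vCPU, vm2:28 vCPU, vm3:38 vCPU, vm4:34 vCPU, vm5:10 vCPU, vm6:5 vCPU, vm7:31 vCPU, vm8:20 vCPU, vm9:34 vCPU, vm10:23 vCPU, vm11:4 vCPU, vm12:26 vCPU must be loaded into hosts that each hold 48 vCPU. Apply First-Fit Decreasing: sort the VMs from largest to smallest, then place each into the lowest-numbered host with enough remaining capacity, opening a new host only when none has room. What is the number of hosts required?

Sorted descending: 38, 34, 34, 31, 31, 28, 26, 23, 20, 10, 5, 4.
host 1: place 38 vCPU, 10 vCPU left
host 2: place 34 vCPU, 14 vCPU left
host 3: place 34 vCPU, 14 vCPU left
host 4: place 31 vCPU, 17 vCPU left
host 5: place 31 vCPU, 17 vCPU left
host 6: place 28 vCPU, 20 vCPU left
host 7: place 26 vCPU, 22 vCPU left
host 8: place 23 vCPU, 25 vCPU left
host 6: place 20 vCPU, 0 vCPU left
host 1: place 10 vCPU, 0 vCPU left
host 2: place 5 vCPU, 9 vCPU left
host 2: place 4 vCPU, 5 vCPU left
Final hosts: [38,10] [34,5,4] [34] [31] [31] [28,20] [26] [23].

8 hosts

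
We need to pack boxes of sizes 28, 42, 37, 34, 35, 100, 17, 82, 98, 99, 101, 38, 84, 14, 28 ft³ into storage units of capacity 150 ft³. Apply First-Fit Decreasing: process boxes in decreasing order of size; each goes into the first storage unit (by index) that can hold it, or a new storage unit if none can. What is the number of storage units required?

6

Sorted descending: 101, 100, 99, 98, 84, 82, 42, 38, 37, 35, 34, 28, 28, 17, 14.
storage unit 1: place 101 ft³, 49 ft³ left
storage unit 2: place 100 ft³, 50 ft³ left
storage unit 3: place 99 ft³, 51 ft³ left
storage unit 4: place 98 ft³, 52 ft³ left
storage unit 5: place 84 ft³, 66 ft³ left
storage unit 6: place 82 ft³, 68 ft³ left
storage unit 1: place 42 ft³, 7 ft³ left
storage unit 2: place 38 ft³, 12 ft³ left
storage unit 3: place 37 ft³, 14 ft³ left
storage unit 4: place 35 ft³, 17 ft³ left
storage unit 5: place 34 ft³, 32 ft³ left
storage unit 5: place 28 ft³, 4 ft³ left
storage unit 6: place 28 ft³, 40 ft³ left
storage unit 4: place 17 ft³, 0 ft³ left
storage unit 3: place 14 ft³, 0 ft³ left
Final storage units: [101,42] [100,38] [99,37,14] [98,35,17] [84,34,28] [82,28].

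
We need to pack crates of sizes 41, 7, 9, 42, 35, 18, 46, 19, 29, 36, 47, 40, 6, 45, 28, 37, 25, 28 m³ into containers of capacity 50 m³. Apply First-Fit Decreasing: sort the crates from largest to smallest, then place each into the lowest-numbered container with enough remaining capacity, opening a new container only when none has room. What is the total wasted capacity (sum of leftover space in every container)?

Sorted descending: 47, 46, 45, 42, 41, 40, 37, 36, 35, 29, 28, 28, 25, 19, 18, 9, 7, 6.
Put 47 m³ in container 1; 3 m³ remain.
Put 46 m³ in container 2; 4 m³ remain.
Put 45 m³ in container 3; 5 m³ remain.
Put 42 m³ in container 4; 8 m³ remain.
Put 41 m³ in container 5; 9 m³ remain.
Put 40 m³ in container 6; 10 m³ remain.
Put 37 m³ in container 7; 13 m³ remain.
Put 36 m³ in container 8; 14 m³ remain.
Put 35 m³ in container 9; 15 m³ remain.
Put 29 m³ in container 10; 21 m³ remain.
Put 28 m³ in container 11; 22 m³ remain.
Put 28 m³ in container 12; 22 m³ remain.
Put 25 m³ in container 13; 25 m³ remain.
Put 19 m³ in container 10; 2 m³ remain.
Put 18 m³ in container 11; 4 m³ remain.
Put 9 m³ in container 5; 0 m³ remain.
Put 7 m³ in container 4; 1 m³ remain.
Put 6 m³ in container 6; 4 m³ remain.
13 containers × 50 m³ = 650 m³; used 538 m³; unused 112 m³.

112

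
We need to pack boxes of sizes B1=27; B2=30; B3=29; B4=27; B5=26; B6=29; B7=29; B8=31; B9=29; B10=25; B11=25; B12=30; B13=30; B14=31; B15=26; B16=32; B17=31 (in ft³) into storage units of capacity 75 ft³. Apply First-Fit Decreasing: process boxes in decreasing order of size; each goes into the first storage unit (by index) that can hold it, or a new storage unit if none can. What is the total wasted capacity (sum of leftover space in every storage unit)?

Sorted descending: 32, 31, 31, 31, 30, 30, 30, 29, 29, 29, 29, 27, 27, 26, 26, 25, 25.
storage unit 1: place 32 ft³, 43 ft³ left
storage unit 1: place 31 ft³, 12 ft³ left
storage unit 2: place 31 ft³, 44 ft³ left
storage unit 2: place 31 ft³, 13 ft³ left
storage unit 3: place 30 ft³, 45 ft³ left
storage unit 3: place 30 ft³, 15 ft³ left
storage unit 4: place 30 ft³, 45 ft³ left
storage unit 4: place 29 ft³, 16 ft³ left
storage unit 5: place 29 ft³, 46 ft³ left
storage unit 5: place 29 ft³, 17 ft³ left
storage unit 6: place 29 ft³, 46 ft³ left
storage unit 6: place 27 ft³, 19 ft³ left
storage unit 7: place 27 ft³, 48 ft³ left
storage unit 7: place 26 ft³, 22 ft³ left
storage unit 8: place 26 ft³, 49 ft³ left
storage unit 8: place 25 ft³, 24 ft³ left
storage unit 9: place 25 ft³, 50 ft³ left
9 storage units × 75 ft³ = 675 ft³; used 487 ft³; unused 188 ft³.

188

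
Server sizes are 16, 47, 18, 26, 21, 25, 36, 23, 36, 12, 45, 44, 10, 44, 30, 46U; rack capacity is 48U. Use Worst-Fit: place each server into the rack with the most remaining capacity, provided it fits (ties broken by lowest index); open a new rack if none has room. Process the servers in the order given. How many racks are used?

rack 1: place 16U, 32U left
rack 2: place 47U, 1U left
rack 1: place 18U, 14U left
rack 3: place 26U, 22U left
rack 3: place 21U, 1U left
rack 4: place 25U, 23U left
rack 5: place 36U, 12U left
rack 4: place 23U, 0U left
rack 6: place 36U, 12U left
rack 1: place 12U, 2U left
rack 7: place 45U, 3U left
rack 8: place 44U, 4U left
rack 5: place 10U, 2U left
rack 9: place 44U, 4U left
rack 10: place 30U, 18U left
rack 11: place 46U, 2U left
Final racks: [16,18,12] [47] [26,21] [25,23] [36,10] [36] [45] [44] [44] [30] [46].

11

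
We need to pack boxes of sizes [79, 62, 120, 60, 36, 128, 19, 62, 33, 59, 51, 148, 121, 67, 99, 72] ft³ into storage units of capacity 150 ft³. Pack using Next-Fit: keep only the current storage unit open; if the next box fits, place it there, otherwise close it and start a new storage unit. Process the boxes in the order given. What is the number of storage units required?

11

79 ft³ → storage unit 1 (remaining 71 ft³)
62 ft³ → storage unit 1 (remaining 9 ft³)
120 ft³ → storage unit 2 (remaining 30 ft³)
60 ft³ → storage unit 3 (remaining 90 ft³)
36 ft³ → storage unit 3 (remaining 54 ft³)
128 ft³ → storage unit 4 (remaining 22 ft³)
19 ft³ → storage unit 4 (remaining 3 ft³)
62 ft³ → storage unit 5 (remaining 88 ft³)
33 ft³ → storage unit 5 (remaining 55 ft³)
59 ft³ → storage unit 6 (remaining 91 ft³)
51 ft³ → storage unit 6 (remaining 40 ft³)
148 ft³ → storage unit 7 (remaining 2 ft³)
121 ft³ → storage unit 8 (remaining 29 ft³)
67 ft³ → storage unit 9 (remaining 83 ft³)
99 ft³ → storage unit 10 (remaining 51 ft³)
72 ft³ → storage unit 11 (remaining 78 ft³)
Final storage units: [79,62] [120] [60,36] [128,19] [62,33] [59,51] [148] [121] [67] [99] [72].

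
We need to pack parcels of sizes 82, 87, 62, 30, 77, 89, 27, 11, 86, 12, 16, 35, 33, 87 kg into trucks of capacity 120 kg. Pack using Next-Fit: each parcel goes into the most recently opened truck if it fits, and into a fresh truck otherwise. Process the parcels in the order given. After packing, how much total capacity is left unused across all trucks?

truck 1: place 82 kg, 38 kg left
truck 2: place 87 kg, 33 kg left
truck 3: place 62 kg, 58 kg left
truck 3: place 30 kg, 28 kg left
truck 4: place 77 kg, 43 kg left
truck 5: place 89 kg, 31 kg left
truck 5: place 27 kg, 4 kg left
truck 6: place 11 kg, 109 kg left
truck 6: place 86 kg, 23 kg left
truck 6: place 12 kg, 11 kg left
truck 7: place 16 kg, 104 kg left
truck 7: place 35 kg, 69 kg left
truck 7: place 33 kg, 36 kg left
truck 8: place 87 kg, 33 kg left
8 trucks × 120 kg = 960 kg; used 734 kg; unused 226 kg.

226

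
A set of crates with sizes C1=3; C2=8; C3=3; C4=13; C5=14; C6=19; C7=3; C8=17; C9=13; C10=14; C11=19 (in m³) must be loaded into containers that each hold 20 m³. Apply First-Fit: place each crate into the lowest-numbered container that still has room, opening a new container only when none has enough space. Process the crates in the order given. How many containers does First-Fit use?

8

container 1: place C1 (3 m³), 17 m³ left
container 1: place C2 (8 m³), 9 m³ left
container 1: place C3 (3 m³), 6 m³ left
container 2: place C4 (13 m³), 7 m³ left
container 3: place C5 (14 m³), 6 m³ left
container 4: place C6 (19 m³), 1 m³ left
container 1: place C7 (3 m³), 3 m³ left
container 5: place C8 (17 m³), 3 m³ left
container 6: place C9 (13 m³), 7 m³ left
container 7: place C10 (14 m³), 6 m³ left
container 8: place C11 (19 m³), 1 m³ left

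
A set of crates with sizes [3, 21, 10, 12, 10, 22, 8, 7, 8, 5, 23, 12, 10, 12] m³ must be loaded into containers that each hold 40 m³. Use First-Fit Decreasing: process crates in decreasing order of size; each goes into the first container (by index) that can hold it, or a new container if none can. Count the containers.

5

Sorted descending: 23, 22, 21, 12, 12, 12, 10, 10, 10, 8, 8, 7, 5, 3.
container 1: place 23 m³, 17 m³ left
container 2: place 22 m³, 18 m³ left
container 3: place 21 m³, 19 m³ left
container 1: place 12 m³, 5 m³ left
container 2: place 12 m³, 6 m³ left
container 3: place 12 m³, 7 m³ left
container 4: place 10 m³, 30 m³ left
container 4: place 10 m³, 20 m³ left
container 4: place 10 m³, 10 m³ left
container 4: place 8 m³, 2 m³ left
container 5: place 8 m³, 32 m³ left
container 3: place 7 m³, 0 m³ left
container 1: place 5 m³, 0 m³ left
container 2: place 3 m³, 3 m³ left
Final containers: [23,12,5] [22,12,3] [21,12,7] [10,10,10,8] [8].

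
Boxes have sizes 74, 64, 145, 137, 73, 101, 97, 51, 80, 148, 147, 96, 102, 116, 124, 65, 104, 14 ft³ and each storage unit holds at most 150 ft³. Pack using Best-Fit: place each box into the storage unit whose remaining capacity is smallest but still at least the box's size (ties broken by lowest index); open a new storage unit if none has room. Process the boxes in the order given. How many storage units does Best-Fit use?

14

storage unit 1: place 74 ft³, 76 ft³ left
storage unit 1: place 64 ft³, 12 ft³ left
storage unit 2: place 145 ft³, 5 ft³ left
storage unit 3: place 137 ft³, 13 ft³ left
storage unit 4: place 73 ft³, 77 ft³ left
storage unit 5: place 101 ft³, 49 ft³ left
storage unit 6: place 97 ft³, 53 ft³ left
storage unit 6: place 51 ft³, 2 ft³ left
storage unit 7: place 80 ft³, 70 ft³ left
storage unit 8: place 148 ft³, 2 ft³ left
storage unit 9: place 147 ft³, 3 ft³ left
storage unit 10: place 96 ft³, 54 ft³ left
storage unit 11: place 102 ft³, 48 ft³ left
storage unit 12: place 116 ft³, 34 ft³ left
storage unit 13: place 124 ft³, 26 ft³ left
storage unit 7: place 65 ft³, 5 ft³ left
storage unit 14: place 104 ft³, 46 ft³ left
storage unit 13: place 14 ft³, 12 ft³ left
Final storage units: [74,64] [145] [137] [73] [101] [97,51] [80,65] [148] [147] [96] [102] [116] [124,14] [104].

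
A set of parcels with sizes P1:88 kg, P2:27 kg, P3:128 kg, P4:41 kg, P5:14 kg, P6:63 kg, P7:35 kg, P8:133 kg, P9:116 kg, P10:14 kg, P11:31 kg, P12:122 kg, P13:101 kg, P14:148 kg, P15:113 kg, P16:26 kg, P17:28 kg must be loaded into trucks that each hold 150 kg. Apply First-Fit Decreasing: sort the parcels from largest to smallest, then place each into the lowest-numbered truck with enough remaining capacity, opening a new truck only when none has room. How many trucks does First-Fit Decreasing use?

9 trucks

Sorted descending: 148, 133, 128, 122, 116, 113, 101, 88, 63, 41, 35, 31, 28, 27, 26, 14, 14.
truck 1: place 148 kg, 2 kg left
truck 2: place 133 kg, 17 kg left
truck 3: place 128 kg, 22 kg left
truck 4: place 122 kg, 28 kg left
truck 5: place 116 kg, 34 kg left
truck 6: place 113 kg, 37 kg left
truck 7: place 101 kg, 49 kg left
truck 8: place 88 kg, 62 kg left
truck 9: place 63 kg, 87 kg left
truck 7: place 41 kg, 8 kg left
truck 6: place 35 kg, 2 kg left
truck 5: place 31 kg, 3 kg left
truck 4: place 28 kg, 0 kg left
truck 8: place 27 kg, 35 kg left
truck 8: place 26 kg, 9 kg left
truck 2: place 14 kg, 3 kg left
truck 3: place 14 kg, 8 kg left
Final trucks: [148] [133,14] [128,14] [122,28] [116,31] [113,35] [101,41] [88,27,26] [63].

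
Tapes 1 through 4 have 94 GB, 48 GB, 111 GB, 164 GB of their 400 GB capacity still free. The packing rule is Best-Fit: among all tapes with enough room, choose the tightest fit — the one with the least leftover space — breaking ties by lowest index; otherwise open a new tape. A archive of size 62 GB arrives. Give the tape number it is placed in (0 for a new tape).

Tapes with room: tape 1 (94 GB), tape 3 (111 GB), tape 4 (164 GB).
Tightest fit is tape 1 with 94 GB free.

1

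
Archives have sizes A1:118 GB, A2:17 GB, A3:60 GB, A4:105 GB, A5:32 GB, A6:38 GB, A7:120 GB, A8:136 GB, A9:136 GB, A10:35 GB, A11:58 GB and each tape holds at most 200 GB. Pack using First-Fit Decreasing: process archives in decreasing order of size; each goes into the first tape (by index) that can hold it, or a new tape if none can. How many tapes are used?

Sorted descending: 136, 136, 120, 118, 105, 60, 58, 38, 35, 32, 17.
Put 136 GB in tape 1; 64 GB remain.
Put 136 GB in tape 2; 64 GB remain.
Put 120 GB in tape 3; 80 GB remain.
Put 118 GB in tape 4; 82 GB remain.
Put 105 GB in tape 5; 95 GB remain.
Put 60 GB in tape 1; 4 GB remain.
Put 58 GB in tape 2; 6 GB remain.
Put 38 GB in tape 3; 42 GB remain.
Put 35 GB in tape 3; 7 GB remain.
Put 32 GB in tape 4; 50 GB remain.
Put 17 GB in tape 4; 33 GB remain.

5 tapes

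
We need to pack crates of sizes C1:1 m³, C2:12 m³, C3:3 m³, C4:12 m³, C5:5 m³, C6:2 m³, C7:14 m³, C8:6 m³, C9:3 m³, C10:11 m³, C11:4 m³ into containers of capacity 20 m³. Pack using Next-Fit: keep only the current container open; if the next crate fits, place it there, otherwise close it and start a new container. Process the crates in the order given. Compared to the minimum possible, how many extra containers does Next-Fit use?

Next-Fit: [1,12,3] [12,5,2] [14,6] [3,11,4] → 4 containers.
Total size 73 m³; any packing needs at least ⌈73/20⌉ = 4 containers.
So 4 is already optimal.

0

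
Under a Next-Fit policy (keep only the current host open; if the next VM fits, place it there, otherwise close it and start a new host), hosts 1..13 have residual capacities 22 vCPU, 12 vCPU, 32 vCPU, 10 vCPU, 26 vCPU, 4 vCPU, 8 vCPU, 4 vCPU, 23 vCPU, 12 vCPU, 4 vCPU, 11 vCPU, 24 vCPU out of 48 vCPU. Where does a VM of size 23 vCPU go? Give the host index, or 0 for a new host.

13

Next-Fit only looks at host 13, which has 24 vCPU free.
23 vCPU fits there.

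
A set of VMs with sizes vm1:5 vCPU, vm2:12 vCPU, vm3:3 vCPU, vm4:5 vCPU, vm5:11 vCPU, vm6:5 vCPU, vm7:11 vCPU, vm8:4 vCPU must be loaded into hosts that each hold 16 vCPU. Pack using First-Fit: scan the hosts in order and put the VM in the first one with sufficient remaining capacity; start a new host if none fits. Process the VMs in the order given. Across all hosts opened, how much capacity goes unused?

host 1: place vm1 (5 vCPU), 11 vCPU left
host 2: place vm2 (12 vCPU), 4 vCPU left
host 1: place vm3 (3 vCPU), 8 vCPU left
host 1: place vm4 (5 vCPU), 3 vCPU left
host 3: place vm5 (11 vCPU), 5 vCPU left
host 3: place vm6 (5 vCPU), 0 vCPU left
host 4: place vm7 (11 vCPU), 5 vCPU left
host 2: place vm8 (4 vCPU), 0 vCPU left
4 hosts × 16 vCPU = 64 vCPU; used 56 vCPU; unused 8 vCPU.

8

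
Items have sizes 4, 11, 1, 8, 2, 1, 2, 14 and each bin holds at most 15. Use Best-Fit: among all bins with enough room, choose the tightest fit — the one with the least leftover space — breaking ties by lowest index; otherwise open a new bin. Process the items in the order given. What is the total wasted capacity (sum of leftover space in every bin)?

2

Put 4 in bin 1; 11 remain.
Put 11 in bin 1; 0 remain.
Put 1 in bin 2; 14 remain.
Put 8 in bin 2; 6 remain.
Put 2 in bin 2; 4 remain.
Put 1 in bin 2; 3 remain.
Put 2 in bin 2; 1 remain.
Put 14 in bin 3; 1 remain.
3 bins × 15 = 45; used 43; unused 2.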